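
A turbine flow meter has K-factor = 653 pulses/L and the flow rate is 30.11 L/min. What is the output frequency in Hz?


Frequency = K * Q / 60 (converting L/min to L/s).
f = 653 * 30.11 / 60
f = 19661.83 / 60
f = 327.7 Hz

327.7 Hz


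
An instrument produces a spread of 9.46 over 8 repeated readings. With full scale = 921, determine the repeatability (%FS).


Repeatability = (spread / full scale) * 100%.
R = (9.46 / 921) * 100
R = 1.027 %FS

1.027 %FS


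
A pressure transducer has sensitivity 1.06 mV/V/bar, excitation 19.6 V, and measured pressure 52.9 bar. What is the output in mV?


Output = sensitivity * Vex * P.
Vout = 1.06 * 19.6 * 52.9
Vout = 20.776 * 52.9
Vout = 1099.05 mV

1099.05 mV


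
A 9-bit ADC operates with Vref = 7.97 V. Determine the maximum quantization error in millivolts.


The maximum quantization error is +/- LSB/2.
LSB = Vref / 2^n = 7.97 / 512 = 0.01556641 V
Max error = LSB / 2 = 0.01556641 / 2 = 0.0077832 V
Max error = 7.7832 mV

7.7832 mV


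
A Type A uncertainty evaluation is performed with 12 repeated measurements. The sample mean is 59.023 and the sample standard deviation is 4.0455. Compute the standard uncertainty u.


The standard uncertainty for Type A evaluation is u = s / sqrt(n).
u = 4.0455 / sqrt(12)
u = 4.0455 / 3.4641
u = 1.1678

1.1678


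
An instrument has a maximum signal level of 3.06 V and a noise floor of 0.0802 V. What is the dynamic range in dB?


Dynamic range = 20 * log10(Vmax / Vnoise).
DR = 20 * log10(3.06 / 0.0802)
DR = 20 * log10(38.15)
DR = 31.63 dB

31.63 dB


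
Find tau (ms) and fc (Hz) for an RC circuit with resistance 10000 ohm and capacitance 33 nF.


Time constant: tau = R * C.
tau = 10000 * 3.30e-08 = 0.00033 s
tau = 0.33 ms
Cutoff frequency: fc = 1 / (2*pi*R*C).
fc = 1 / (2*pi*0.00033) = 482.29 Hz

tau = 0.33 ms, fc = 482.29 Hz


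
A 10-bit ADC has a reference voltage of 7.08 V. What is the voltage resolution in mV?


The resolution (LSB) of an ADC is Vref / 2^n.
LSB = 7.08 / 2^10
LSB = 7.08 / 1024
LSB = 0.00691406 V = 6.9140625 mV

6.9140625 mV


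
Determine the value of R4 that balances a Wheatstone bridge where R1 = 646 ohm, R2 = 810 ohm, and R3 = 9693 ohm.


At balance: R1*R4 = R2*R3, so R4 = R2*R3/R1.
R4 = 810 * 9693 / 646
R4 = 7851330 / 646
R4 = 12153.76 ohm

12153.76 ohm


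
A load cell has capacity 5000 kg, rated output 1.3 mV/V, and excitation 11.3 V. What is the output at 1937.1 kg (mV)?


Vout = rated_output * Vex * (load / capacity).
Vout = 1.3 * 11.3 * (1937.1 / 5000)
Vout = 1.3 * 11.3 * 0.38742
Vout = 5.691 mV

5.691 mV


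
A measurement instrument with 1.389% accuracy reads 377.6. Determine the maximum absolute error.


Absolute error = (accuracy% / 100) * reading.
Error = (1.389 / 100) * 377.6
Error = 0.01389 * 377.6
Error = 5.2449

5.2449


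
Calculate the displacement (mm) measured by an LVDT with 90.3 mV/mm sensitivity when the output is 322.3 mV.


Displacement = Vout / sensitivity.
d = 322.3 / 90.3
d = 3.569 mm

3.569 mm


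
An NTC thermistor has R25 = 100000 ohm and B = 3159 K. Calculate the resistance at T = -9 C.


NTC thermistor equation: Rt = R25 * exp(B * (1/T - 1/T25)).
T in Kelvin: 264.15 K, T25 = 298.15 K
1/T - 1/T25 = 1/264.15 - 1/298.15 = 0.00043171
B * (1/T - 1/T25) = 3159 * 0.00043171 = 1.3638
Rt = 100000 * exp(1.3638) = 391093.4 ohm

391093.4 ohm


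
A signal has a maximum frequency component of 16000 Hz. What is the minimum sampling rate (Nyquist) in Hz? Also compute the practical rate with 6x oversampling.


By Nyquist theorem, fs_min = 2 * fmax.
fs_min = 2 * 16000 = 32000 Hz
Practical rate = 6 * fs_min = 6 * 32000 = 192000 Hz

fs_min = 32000 Hz, fs_practical = 192000 Hz


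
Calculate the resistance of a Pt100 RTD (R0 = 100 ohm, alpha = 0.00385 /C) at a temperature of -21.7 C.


The RTD equation: Rt = R0 * (1 + alpha * T).
Rt = 100 * (1 + 0.00385 * -21.7)
Rt = 100 * (1 + -0.083545)
Rt = 100 * 0.916455
Rt = 91.645 ohm

91.645 ohm


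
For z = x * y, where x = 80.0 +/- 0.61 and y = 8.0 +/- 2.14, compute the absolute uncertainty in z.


For a product z = x*y, the relative uncertainty is:
uz/z = sqrt((ux/x)^2 + (uy/y)^2)
Relative uncertainties: ux/x = 0.61/80.0 = 0.007625
uy/y = 2.14/8.0 = 0.2675
z = 80.0 * 8.0 = 640.0
uz = 640.0 * sqrt(0.007625^2 + 0.2675^2) = 171.27

171.27


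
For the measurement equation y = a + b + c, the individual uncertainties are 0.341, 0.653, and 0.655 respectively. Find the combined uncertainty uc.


For a sum of independent quantities, uc = sqrt(u1^2 + u2^2 + u3^2).
uc = sqrt(0.341^2 + 0.653^2 + 0.655^2)
uc = sqrt(0.116281 + 0.426409 + 0.429025)
uc = 0.9858

0.9858


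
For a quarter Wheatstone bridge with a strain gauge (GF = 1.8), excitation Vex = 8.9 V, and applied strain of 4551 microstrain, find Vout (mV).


Quarter bridge output: Vout = (GF * epsilon * Vex) / 4.
Vout = (1.8 * 4551e-6 * 8.9) / 4
Vout = 0.07290702 / 4 V
Vout = 0.01822675 V = 18.2268 mV

18.2268 mV


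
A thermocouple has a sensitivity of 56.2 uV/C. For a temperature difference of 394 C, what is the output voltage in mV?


The thermocouple output V = sensitivity * dT.
V = 56.2 uV/C * 394 C
V = 22142.8 uV
V = 22.143 mV

22.143 mV


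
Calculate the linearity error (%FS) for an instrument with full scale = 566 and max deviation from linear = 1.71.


Linearity error = (max deviation / full scale) * 100%.
Linearity = (1.71 / 566) * 100
Linearity = 0.302 %FS

0.302 %FS


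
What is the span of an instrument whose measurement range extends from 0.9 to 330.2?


Span = upper range - lower range.
Span = 330.2 - (0.9)
Span = 329.3

329.3


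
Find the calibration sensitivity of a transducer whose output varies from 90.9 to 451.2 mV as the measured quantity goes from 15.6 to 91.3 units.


Sensitivity = (y2 - y1) / (x2 - x1).
S = (451.2 - 90.9) / (91.3 - 15.6)
S = 360.3 / 75.7
S = 4.7596 mV/unit

4.7596 mV/unit


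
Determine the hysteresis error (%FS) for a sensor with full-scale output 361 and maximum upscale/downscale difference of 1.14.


Hysteresis = (max difference / full scale) * 100%.
H = (1.14 / 361) * 100
H = 0.316 %FS

0.316 %FS


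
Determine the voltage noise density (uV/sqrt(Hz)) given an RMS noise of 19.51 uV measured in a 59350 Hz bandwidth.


Noise spectral density = Vrms / sqrt(BW).
NSD = 19.51 / sqrt(59350)
NSD = 19.51 / 243.6186
NSD = 0.0801 uV/sqrt(Hz)

0.0801 uV/sqrt(Hz)


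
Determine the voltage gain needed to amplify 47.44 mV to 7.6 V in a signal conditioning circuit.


Gain = Vout / Vin (converting to same units).
G = 7.6 V / 47.44 mV
G = 7600.0 mV / 47.44 mV
G = 160.2

160.2


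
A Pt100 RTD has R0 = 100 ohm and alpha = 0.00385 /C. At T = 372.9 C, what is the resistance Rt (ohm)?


The RTD equation: Rt = R0 * (1 + alpha * T).
Rt = 100 * (1 + 0.00385 * 372.9)
Rt = 100 * (1 + 1.435665)
Rt = 100 * 2.435665
Rt = 243.567 ohm

243.567 ohm


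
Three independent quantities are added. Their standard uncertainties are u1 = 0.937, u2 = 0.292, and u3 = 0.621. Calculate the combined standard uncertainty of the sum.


For a sum of independent quantities, uc = sqrt(u1^2 + u2^2 + u3^2).
uc = sqrt(0.937^2 + 0.292^2 + 0.621^2)
uc = sqrt(0.877969 + 0.085264 + 0.385641)
uc = 1.1614

1.1614


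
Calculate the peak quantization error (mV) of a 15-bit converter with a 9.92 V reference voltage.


The maximum quantization error is +/- LSB/2.
LSB = Vref / 2^n = 9.92 / 32768 = 0.00030273 V
Max error = LSB / 2 = 0.00030273 / 2 = 0.00015137 V
Max error = 0.1514 mV

0.1514 mV


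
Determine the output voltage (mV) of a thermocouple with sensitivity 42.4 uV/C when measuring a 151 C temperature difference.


The thermocouple output V = sensitivity * dT.
V = 42.4 uV/C * 151 C
V = 6402.4 uV
V = 6.402 mV

6.402 mV


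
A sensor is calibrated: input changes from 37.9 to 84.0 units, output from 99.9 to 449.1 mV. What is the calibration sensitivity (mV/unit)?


Sensitivity = (y2 - y1) / (x2 - x1).
S = (449.1 - 99.9) / (84.0 - 37.9)
S = 349.2 / 46.1
S = 7.5748 mV/unit

7.5748 mV/unit


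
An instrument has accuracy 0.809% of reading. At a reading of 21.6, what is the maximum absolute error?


Absolute error = (accuracy% / 100) * reading.
Error = (0.809 / 100) * 21.6
Error = 0.00809 * 21.6
Error = 0.1747

0.1747


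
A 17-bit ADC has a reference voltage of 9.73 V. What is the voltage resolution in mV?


The resolution (LSB) of an ADC is Vref / 2^n.
LSB = 9.73 / 2^17
LSB = 9.73 / 131072
LSB = 7.423e-05 V = 0.07423401 mV

0.07423401 mV


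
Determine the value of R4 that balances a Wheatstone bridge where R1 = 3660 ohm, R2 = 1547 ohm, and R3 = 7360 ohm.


At balance: R1*R4 = R2*R3, so R4 = R2*R3/R1.
R4 = 1547 * 7360 / 3660
R4 = 11385920 / 3660
R4 = 3110.91 ohm

3110.91 ohm


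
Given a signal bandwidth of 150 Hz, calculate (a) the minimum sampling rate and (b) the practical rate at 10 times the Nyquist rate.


By Nyquist theorem, fs_min = 2 * fmax.
fs_min = 2 * 150 = 300 Hz
Practical rate = 10 * fs_min = 10 * 300 = 3000 Hz

fs_min = 300 Hz, fs_practical = 3000 Hz


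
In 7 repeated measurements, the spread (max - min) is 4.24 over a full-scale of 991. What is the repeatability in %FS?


Repeatability = (spread / full scale) * 100%.
R = (4.24 / 991) * 100
R = 0.428 %FS

0.428 %FS


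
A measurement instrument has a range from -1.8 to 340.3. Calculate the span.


Span = upper range - lower range.
Span = 340.3 - (-1.8)
Span = 342.1

342.1


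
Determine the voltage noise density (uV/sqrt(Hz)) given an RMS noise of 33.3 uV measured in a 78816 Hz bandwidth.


Noise spectral density = Vrms / sqrt(BW).
NSD = 33.3 / sqrt(78816)
NSD = 33.3 / 280.7419
NSD = 0.1186 uV/sqrt(Hz)

0.1186 uV/sqrt(Hz)


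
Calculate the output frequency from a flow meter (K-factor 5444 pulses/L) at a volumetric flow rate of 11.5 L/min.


Frequency = K * Q / 60 (converting L/min to L/s).
f = 5444 * 11.5 / 60
f = 62606.0 / 60
f = 1043.43 Hz

1043.43 Hz


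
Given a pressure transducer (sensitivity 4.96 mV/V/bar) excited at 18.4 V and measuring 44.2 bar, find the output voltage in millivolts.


Output = sensitivity * Vex * P.
Vout = 4.96 * 18.4 * 44.2
Vout = 91.264 * 44.2
Vout = 4033.87 mV

4033.87 mV


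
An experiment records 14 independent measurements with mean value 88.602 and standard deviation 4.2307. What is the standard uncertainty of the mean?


The standard uncertainty for Type A evaluation is u = s / sqrt(n).
u = 4.2307 / sqrt(14)
u = 4.2307 / 3.7417
u = 1.1307

1.1307


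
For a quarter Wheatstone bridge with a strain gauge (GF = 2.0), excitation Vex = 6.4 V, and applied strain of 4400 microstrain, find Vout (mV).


Quarter bridge output: Vout = (GF * epsilon * Vex) / 4.
Vout = (2.0 * 4400e-6 * 6.4) / 4
Vout = 0.05632 / 4 V
Vout = 0.01408 V = 14.08 mV

14.08 mV


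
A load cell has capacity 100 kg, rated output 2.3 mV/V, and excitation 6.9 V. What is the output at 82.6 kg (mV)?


Vout = rated_output * Vex * (load / capacity).
Vout = 2.3 * 6.9 * (82.6 / 100)
Vout = 2.3 * 6.9 * 0.826
Vout = 13.109 mV

13.109 mV


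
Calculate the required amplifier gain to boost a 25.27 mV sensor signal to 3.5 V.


Gain = Vout / Vin (converting to same units).
G = 3.5 V / 25.27 mV
G = 3500.0 mV / 25.27 mV
G = 138.5

138.5


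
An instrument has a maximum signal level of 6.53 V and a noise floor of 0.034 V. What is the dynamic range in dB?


Dynamic range = 20 * log10(Vmax / Vnoise).
DR = 20 * log10(6.53 / 0.034)
DR = 20 * log10(192.06)
DR = 45.67 dB

45.67 dB


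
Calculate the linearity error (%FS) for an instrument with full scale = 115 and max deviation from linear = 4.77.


Linearity error = (max deviation / full scale) * 100%.
Linearity = (4.77 / 115) * 100
Linearity = 4.148 %FS

4.148 %FS


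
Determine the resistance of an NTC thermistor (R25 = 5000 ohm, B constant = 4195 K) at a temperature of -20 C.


NTC thermistor equation: Rt = R25 * exp(B * (1/T - 1/T25)).
T in Kelvin: 253.15 K, T25 = 298.15 K
1/T - 1/T25 = 1/253.15 - 1/298.15 = 0.00059621
B * (1/T - 1/T25) = 4195 * 0.00059621 = 2.5011
Rt = 5000 * exp(2.5011) = 60979.7 ohm

60979.7 ohm


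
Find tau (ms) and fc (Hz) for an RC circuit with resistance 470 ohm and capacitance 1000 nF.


Time constant: tau = R * C.
tau = 470 * 1.00e-06 = 0.00047 s
tau = 0.47 ms
Cutoff frequency: fc = 1 / (2*pi*R*C).
fc = 1 / (2*pi*0.00047) = 338.63 Hz

tau = 0.47 ms, fc = 338.63 Hz


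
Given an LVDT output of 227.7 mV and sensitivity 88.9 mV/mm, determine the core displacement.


Displacement = Vout / sensitivity.
d = 227.7 / 88.9
d = 2.561 mm

2.561 mm


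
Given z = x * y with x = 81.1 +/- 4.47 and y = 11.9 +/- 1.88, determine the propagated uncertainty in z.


For a product z = x*y, the relative uncertainty is:
uz/z = sqrt((ux/x)^2 + (uy/y)^2)
Relative uncertainties: ux/x = 4.47/81.1 = 0.055117
uy/y = 1.88/11.9 = 0.157983
z = 81.1 * 11.9 = 965.1
uz = 965.1 * sqrt(0.055117^2 + 0.157983^2) = 161.481

161.481


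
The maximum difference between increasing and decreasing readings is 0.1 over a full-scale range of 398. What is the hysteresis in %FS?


Hysteresis = (max difference / full scale) * 100%.
H = (0.1 / 398) * 100
H = 0.025 %FS

0.025 %FS


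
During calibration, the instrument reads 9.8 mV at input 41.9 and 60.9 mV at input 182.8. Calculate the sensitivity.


Sensitivity = (y2 - y1) / (x2 - x1).
S = (60.9 - 9.8) / (182.8 - 41.9)
S = 51.1 / 140.9
S = 0.3627 mV/unit

0.3627 mV/unit


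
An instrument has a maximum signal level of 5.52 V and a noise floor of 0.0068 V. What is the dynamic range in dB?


Dynamic range = 20 * log10(Vmax / Vnoise).
DR = 20 * log10(5.52 / 0.0068)
DR = 20 * log10(811.76)
DR = 58.19 dB

58.19 dB


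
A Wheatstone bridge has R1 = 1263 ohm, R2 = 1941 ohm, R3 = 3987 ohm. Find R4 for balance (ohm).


At balance: R1*R4 = R2*R3, so R4 = R2*R3/R1.
R4 = 1941 * 3987 / 1263
R4 = 7738767 / 1263
R4 = 6127.29 ohm

6127.29 ohm


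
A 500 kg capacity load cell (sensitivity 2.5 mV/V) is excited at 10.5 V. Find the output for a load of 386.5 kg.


Vout = rated_output * Vex * (load / capacity).
Vout = 2.5 * 10.5 * (386.5 / 500)
Vout = 2.5 * 10.5 * 0.773
Vout = 20.291 mV

20.291 mV


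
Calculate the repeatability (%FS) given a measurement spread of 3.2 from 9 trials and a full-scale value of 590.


Repeatability = (spread / full scale) * 100%.
R = (3.2 / 590) * 100
R = 0.542 %FS

0.542 %FS


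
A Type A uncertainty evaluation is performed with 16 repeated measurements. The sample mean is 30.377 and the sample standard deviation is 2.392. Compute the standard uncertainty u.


The standard uncertainty for Type A evaluation is u = s / sqrt(n).
u = 2.392 / sqrt(16)
u = 2.392 / 4.0
u = 0.598

0.598


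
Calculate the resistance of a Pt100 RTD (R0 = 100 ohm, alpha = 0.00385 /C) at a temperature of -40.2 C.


The RTD equation: Rt = R0 * (1 + alpha * T).
Rt = 100 * (1 + 0.00385 * -40.2)
Rt = 100 * (1 + -0.15477)
Rt = 100 * 0.84523
Rt = 84.523 ohm

84.523 ohm


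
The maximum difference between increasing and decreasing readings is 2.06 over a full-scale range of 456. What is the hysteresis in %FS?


Hysteresis = (max difference / full scale) * 100%.
H = (2.06 / 456) * 100
H = 0.452 %FS

0.452 %FS


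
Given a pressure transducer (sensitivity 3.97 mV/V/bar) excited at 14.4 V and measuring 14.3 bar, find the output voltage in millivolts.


Output = sensitivity * Vex * P.
Vout = 3.97 * 14.4 * 14.3
Vout = 57.168 * 14.3
Vout = 817.5 mV

817.5 mV


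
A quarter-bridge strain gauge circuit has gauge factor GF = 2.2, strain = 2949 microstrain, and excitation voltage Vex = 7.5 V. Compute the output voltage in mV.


Quarter bridge output: Vout = (GF * epsilon * Vex) / 4.
Vout = (2.2 * 2949e-6 * 7.5) / 4
Vout = 0.0486585 / 4 V
Vout = 0.01216463 V = 12.1646 mV

12.1646 mV


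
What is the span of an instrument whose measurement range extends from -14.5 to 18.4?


Span = upper range - lower range.
Span = 18.4 - (-14.5)
Span = 32.9

32.9


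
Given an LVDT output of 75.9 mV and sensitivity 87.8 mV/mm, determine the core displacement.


Displacement = Vout / sensitivity.
d = 75.9 / 87.8
d = 0.864 mm

0.864 mm


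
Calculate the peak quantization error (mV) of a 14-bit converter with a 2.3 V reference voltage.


The maximum quantization error is +/- LSB/2.
LSB = Vref / 2^n = 2.3 / 16384 = 0.00014038 V
Max error = LSB / 2 = 0.00014038 / 2 = 7.019e-05 V
Max error = 0.0702 mV

0.0702 mV


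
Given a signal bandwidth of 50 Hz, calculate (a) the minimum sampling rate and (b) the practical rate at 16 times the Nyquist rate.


By Nyquist theorem, fs_min = 2 * fmax.
fs_min = 2 * 50 = 100 Hz
Practical rate = 16 * fs_min = 16 * 100 = 1600 Hz

fs_min = 100 Hz, fs_practical = 1600 Hz


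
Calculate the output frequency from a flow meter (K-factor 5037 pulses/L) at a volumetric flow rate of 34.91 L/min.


Frequency = K * Q / 60 (converting L/min to L/s).
f = 5037 * 34.91 / 60
f = 175841.67 / 60
f = 2930.69 Hz

2930.69 Hz


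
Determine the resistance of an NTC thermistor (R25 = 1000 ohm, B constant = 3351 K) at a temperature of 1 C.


NTC thermistor equation: Rt = R25 * exp(B * (1/T - 1/T25)).
T in Kelvin: 274.15 K, T25 = 298.15 K
1/T - 1/T25 = 1/274.15 - 1/298.15 = 0.00029362
B * (1/T - 1/T25) = 3351 * 0.00029362 = 0.9839
Rt = 1000 * exp(0.9839) = 2674.9 ohm

2674.9 ohm


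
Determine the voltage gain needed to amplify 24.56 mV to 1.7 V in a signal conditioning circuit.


Gain = Vout / Vin (converting to same units).
G = 1.7 V / 24.56 mV
G = 1700.0 mV / 24.56 mV
G = 69.22

69.22


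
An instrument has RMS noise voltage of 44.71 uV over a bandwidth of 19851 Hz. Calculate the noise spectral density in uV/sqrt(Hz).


Noise spectral density = Vrms / sqrt(BW).
NSD = 44.71 / sqrt(19851)
NSD = 44.71 / 140.8936
NSD = 0.3173 uV/sqrt(Hz)

0.3173 uV/sqrt(Hz)


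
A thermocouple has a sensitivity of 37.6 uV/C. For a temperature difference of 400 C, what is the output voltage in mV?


The thermocouple output V = sensitivity * dT.
V = 37.6 uV/C * 400 C
V = 15040.0 uV
V = 15.04 mV

15.04 mV


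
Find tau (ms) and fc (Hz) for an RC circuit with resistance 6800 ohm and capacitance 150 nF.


Time constant: tau = R * C.
tau = 6800 * 1.50e-07 = 0.00102 s
tau = 1.02 ms
Cutoff frequency: fc = 1 / (2*pi*R*C).
fc = 1 / (2*pi*0.00102) = 156.03 Hz

tau = 1.02 ms, fc = 156.03 Hz


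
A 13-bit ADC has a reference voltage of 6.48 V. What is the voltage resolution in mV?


The resolution (LSB) of an ADC is Vref / 2^n.
LSB = 6.48 / 2^13
LSB = 6.48 / 8192
LSB = 0.00079102 V = 0.79101562 mV

0.79101562 mV


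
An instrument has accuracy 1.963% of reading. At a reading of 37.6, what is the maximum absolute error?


Absolute error = (accuracy% / 100) * reading.
Error = (1.963 / 100) * 37.6
Error = 0.01963 * 37.6
Error = 0.7381

0.7381


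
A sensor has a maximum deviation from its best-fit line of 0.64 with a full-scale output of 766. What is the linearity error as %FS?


Linearity error = (max deviation / full scale) * 100%.
Linearity = (0.64 / 766) * 100
Linearity = 0.084 %FS

0.084 %FS


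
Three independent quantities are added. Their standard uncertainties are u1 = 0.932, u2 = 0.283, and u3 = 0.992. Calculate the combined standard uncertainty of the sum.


For a sum of independent quantities, uc = sqrt(u1^2 + u2^2 + u3^2).
uc = sqrt(0.932^2 + 0.283^2 + 0.992^2)
uc = sqrt(0.868624 + 0.080089 + 0.984064)
uc = 1.3902

1.3902


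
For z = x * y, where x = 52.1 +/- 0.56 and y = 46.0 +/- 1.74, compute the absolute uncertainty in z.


For a product z = x*y, the relative uncertainty is:
uz/z = sqrt((ux/x)^2 + (uy/y)^2)
Relative uncertainties: ux/x = 0.56/52.1 = 0.010749
uy/y = 1.74/46.0 = 0.037826
z = 52.1 * 46.0 = 2396.6
uz = 2396.6 * sqrt(0.010749^2 + 0.037826^2) = 94.243

94.243


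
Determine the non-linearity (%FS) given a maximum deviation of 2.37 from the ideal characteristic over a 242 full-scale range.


Linearity error = (max deviation / full scale) * 100%.
Linearity = (2.37 / 242) * 100
Linearity = 0.979 %FS

0.979 %FS


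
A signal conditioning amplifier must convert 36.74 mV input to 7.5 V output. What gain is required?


Gain = Vout / Vin (converting to same units).
G = 7.5 V / 36.74 mV
G = 7500.0 mV / 36.74 mV
G = 204.14

204.14


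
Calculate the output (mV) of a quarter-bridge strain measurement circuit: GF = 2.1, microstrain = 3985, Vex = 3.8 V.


Quarter bridge output: Vout = (GF * epsilon * Vex) / 4.
Vout = (2.1 * 3985e-6 * 3.8) / 4
Vout = 0.0318003 / 4 V
Vout = 0.00795007 V = 7.9501 mV

7.9501 mV


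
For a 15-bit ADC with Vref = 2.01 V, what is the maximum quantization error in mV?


The maximum quantization error is +/- LSB/2.
LSB = Vref / 2^n = 2.01 / 32768 = 6.134e-05 V
Max error = LSB / 2 = 6.134e-05 / 2 = 3.067e-05 V
Max error = 0.0307 mV

0.0307 mV


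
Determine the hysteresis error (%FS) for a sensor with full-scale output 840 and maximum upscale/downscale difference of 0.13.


Hysteresis = (max difference / full scale) * 100%.
H = (0.13 / 840) * 100
H = 0.015 %FS

0.015 %FS


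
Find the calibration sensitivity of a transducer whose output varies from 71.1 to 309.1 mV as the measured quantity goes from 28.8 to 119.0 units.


Sensitivity = (y2 - y1) / (x2 - x1).
S = (309.1 - 71.1) / (119.0 - 28.8)
S = 238.0 / 90.2
S = 2.6386 mV/unit

2.6386 mV/unit


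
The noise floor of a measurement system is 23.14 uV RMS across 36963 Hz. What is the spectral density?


Noise spectral density = Vrms / sqrt(BW).
NSD = 23.14 / sqrt(36963)
NSD = 23.14 / 192.2576
NSD = 0.1204 uV/sqrt(Hz)

0.1204 uV/sqrt(Hz)


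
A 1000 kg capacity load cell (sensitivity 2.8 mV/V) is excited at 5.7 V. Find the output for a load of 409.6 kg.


Vout = rated_output * Vex * (load / capacity).
Vout = 2.8 * 5.7 * (409.6 / 1000)
Vout = 2.8 * 5.7 * 0.4096
Vout = 6.537 mV

6.537 mV


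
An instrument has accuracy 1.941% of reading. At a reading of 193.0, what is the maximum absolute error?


Absolute error = (accuracy% / 100) * reading.
Error = (1.941 / 100) * 193.0
Error = 0.01941 * 193.0
Error = 3.7461

3.7461


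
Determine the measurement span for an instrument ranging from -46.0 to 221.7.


Span = upper range - lower range.
Span = 221.7 - (-46.0)
Span = 267.7

267.7


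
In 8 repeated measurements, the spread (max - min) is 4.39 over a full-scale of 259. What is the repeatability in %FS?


Repeatability = (spread / full scale) * 100%.
R = (4.39 / 259) * 100
R = 1.695 %FS

1.695 %FS


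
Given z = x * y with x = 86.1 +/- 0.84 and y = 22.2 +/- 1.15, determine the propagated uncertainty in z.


For a product z = x*y, the relative uncertainty is:
uz/z = sqrt((ux/x)^2 + (uy/y)^2)
Relative uncertainties: ux/x = 0.84/86.1 = 0.009756
uy/y = 1.15/22.2 = 0.051802
z = 86.1 * 22.2 = 1911.4
uz = 1911.4 * sqrt(0.009756^2 + 0.051802^2) = 100.756

100.756


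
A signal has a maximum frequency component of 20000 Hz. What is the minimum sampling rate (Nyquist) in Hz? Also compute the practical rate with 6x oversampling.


By Nyquist theorem, fs_min = 2 * fmax.
fs_min = 2 * 20000 = 40000 Hz
Practical rate = 6 * fs_min = 6 * 40000 = 240000 Hz

fs_min = 40000 Hz, fs_practical = 240000 Hz


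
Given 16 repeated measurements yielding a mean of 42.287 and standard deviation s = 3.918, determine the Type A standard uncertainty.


The standard uncertainty for Type A evaluation is u = s / sqrt(n).
u = 3.918 / sqrt(16)
u = 3.918 / 4.0
u = 0.9795

0.9795


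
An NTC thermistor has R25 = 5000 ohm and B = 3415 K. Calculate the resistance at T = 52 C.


NTC thermistor equation: Rt = R25 * exp(B * (1/T - 1/T25)).
T in Kelvin: 325.15 K, T25 = 298.15 K
1/T - 1/T25 = 1/325.15 - 1/298.15 = -0.00027851
B * (1/T - 1/T25) = 3415 * -0.00027851 = -0.9511
Rt = 5000 * exp(-0.9511) = 1931.5 ohm

1931.5 ohm


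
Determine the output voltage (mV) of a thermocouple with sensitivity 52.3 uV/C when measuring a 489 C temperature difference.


The thermocouple output V = sensitivity * dT.
V = 52.3 uV/C * 489 C
V = 25574.7 uV
V = 25.575 mV

25.575 mV


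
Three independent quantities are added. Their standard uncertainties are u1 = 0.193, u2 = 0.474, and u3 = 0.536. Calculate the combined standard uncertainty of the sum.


For a sum of independent quantities, uc = sqrt(u1^2 + u2^2 + u3^2).
uc = sqrt(0.193^2 + 0.474^2 + 0.536^2)
uc = sqrt(0.037249 + 0.224676 + 0.287296)
uc = 0.7411

0.7411


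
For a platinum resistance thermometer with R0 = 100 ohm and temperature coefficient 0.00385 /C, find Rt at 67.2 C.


The RTD equation: Rt = R0 * (1 + alpha * T).
Rt = 100 * (1 + 0.00385 * 67.2)
Rt = 100 * (1 + 0.25872)
Rt = 100 * 1.25872
Rt = 125.872 ohm

125.872 ohm


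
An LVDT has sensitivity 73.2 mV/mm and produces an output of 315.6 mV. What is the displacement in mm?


Displacement = Vout / sensitivity.
d = 315.6 / 73.2
d = 4.311 mm

4.311 mm


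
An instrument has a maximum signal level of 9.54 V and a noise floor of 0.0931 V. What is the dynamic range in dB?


Dynamic range = 20 * log10(Vmax / Vnoise).
DR = 20 * log10(9.54 / 0.0931)
DR = 20 * log10(102.47)
DR = 40.21 dB

40.21 dB


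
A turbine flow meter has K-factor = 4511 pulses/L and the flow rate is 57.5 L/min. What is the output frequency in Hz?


Frequency = K * Q / 60 (converting L/min to L/s).
f = 4511 * 57.5 / 60
f = 259382.5 / 60
f = 4323.04 Hz

4323.04 Hz


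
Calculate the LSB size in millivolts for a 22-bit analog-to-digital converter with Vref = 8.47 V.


The resolution (LSB) of an ADC is Vref / 2^n.
LSB = 8.47 / 2^22
LSB = 8.47 / 4194304
LSB = 2.02e-06 V = 0.00201941 mV

0.00201941 mV


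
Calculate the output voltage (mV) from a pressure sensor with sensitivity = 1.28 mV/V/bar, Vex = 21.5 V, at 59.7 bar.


Output = sensitivity * Vex * P.
Vout = 1.28 * 21.5 * 59.7
Vout = 27.52 * 59.7
Vout = 1642.94 mV

1642.94 mV


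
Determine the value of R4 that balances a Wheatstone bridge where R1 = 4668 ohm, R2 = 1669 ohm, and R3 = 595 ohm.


At balance: R1*R4 = R2*R3, so R4 = R2*R3/R1.
R4 = 1669 * 595 / 4668
R4 = 993055 / 4668
R4 = 212.74 ohm

212.74 ohm


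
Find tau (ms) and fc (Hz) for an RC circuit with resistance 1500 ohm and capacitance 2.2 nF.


Time constant: tau = R * C.
tau = 1500 * 2.20e-09 = 3.3e-06 s
tau = 0.0033 ms
Cutoff frequency: fc = 1 / (2*pi*R*C).
fc = 1 / (2*pi*3.3e-06) = 48228.77 Hz

tau = 0.0033 ms, fc = 48228.77 Hz


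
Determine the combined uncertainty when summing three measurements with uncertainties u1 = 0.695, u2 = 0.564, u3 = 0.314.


For a sum of independent quantities, uc = sqrt(u1^2 + u2^2 + u3^2).
uc = sqrt(0.695^2 + 0.564^2 + 0.314^2)
uc = sqrt(0.483025 + 0.318096 + 0.098596)
uc = 0.9485

0.9485


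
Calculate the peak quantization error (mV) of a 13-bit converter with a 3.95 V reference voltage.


The maximum quantization error is +/- LSB/2.
LSB = Vref / 2^n = 3.95 / 8192 = 0.00048218 V
Max error = LSB / 2 = 0.00048218 / 2 = 0.00024109 V
Max error = 0.2411 mV

0.2411 mV


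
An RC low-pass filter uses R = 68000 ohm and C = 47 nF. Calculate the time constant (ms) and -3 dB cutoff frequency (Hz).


Time constant: tau = R * C.
tau = 68000 * 4.70e-08 = 0.003196 s
tau = 3.196 ms
Cutoff frequency: fc = 1 / (2*pi*R*C).
fc = 1 / (2*pi*0.003196) = 49.8 Hz

tau = 3.196 ms, fc = 49.8 Hz


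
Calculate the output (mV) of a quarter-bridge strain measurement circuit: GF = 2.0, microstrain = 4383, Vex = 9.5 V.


Quarter bridge output: Vout = (GF * epsilon * Vex) / 4.
Vout = (2.0 * 4383e-6 * 9.5) / 4
Vout = 0.083277 / 4 V
Vout = 0.02081925 V = 20.8192 mV

20.8192 mV


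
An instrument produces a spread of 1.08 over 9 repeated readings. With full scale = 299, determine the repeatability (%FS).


Repeatability = (spread / full scale) * 100%.
R = (1.08 / 299) * 100
R = 0.361 %FS

0.361 %FS


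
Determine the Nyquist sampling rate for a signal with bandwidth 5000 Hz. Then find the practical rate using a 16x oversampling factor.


By Nyquist theorem, fs_min = 2 * fmax.
fs_min = 2 * 5000 = 10000 Hz
Practical rate = 16 * fs_min = 16 * 10000 = 160000 Hz

fs_min = 10000 Hz, fs_practical = 160000 Hz


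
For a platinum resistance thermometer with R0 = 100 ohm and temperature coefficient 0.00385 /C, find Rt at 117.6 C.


The RTD equation: Rt = R0 * (1 + alpha * T).
Rt = 100 * (1 + 0.00385 * 117.6)
Rt = 100 * (1 + 0.45276)
Rt = 100 * 1.45276
Rt = 145.276 ohm

145.276 ohm


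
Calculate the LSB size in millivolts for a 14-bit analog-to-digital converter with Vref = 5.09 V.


The resolution (LSB) of an ADC is Vref / 2^n.
LSB = 5.09 / 2^14
LSB = 5.09 / 16384
LSB = 0.00031067 V = 0.31066895 mV

0.31066895 mV


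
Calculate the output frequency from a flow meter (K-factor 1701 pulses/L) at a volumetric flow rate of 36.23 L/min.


Frequency = K * Q / 60 (converting L/min to L/s).
f = 1701 * 36.23 / 60
f = 61627.23 / 60
f = 1027.12 Hz

1027.12 Hz


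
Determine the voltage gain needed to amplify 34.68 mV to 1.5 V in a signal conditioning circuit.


Gain = Vout / Vin (converting to same units).
G = 1.5 V / 34.68 mV
G = 1500.0 mV / 34.68 mV
G = 43.25

43.25


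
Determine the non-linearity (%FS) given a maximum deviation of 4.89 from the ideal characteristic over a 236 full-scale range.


Linearity error = (max deviation / full scale) * 100%.
Linearity = (4.89 / 236) * 100
Linearity = 2.072 %FS

2.072 %FS


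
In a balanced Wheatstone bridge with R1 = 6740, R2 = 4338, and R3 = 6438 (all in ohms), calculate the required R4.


At balance: R1*R4 = R2*R3, so R4 = R2*R3/R1.
R4 = 4338 * 6438 / 6740
R4 = 27928044 / 6740
R4 = 4143.63 ohm

4143.63 ohm


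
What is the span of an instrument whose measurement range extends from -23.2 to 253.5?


Span = upper range - lower range.
Span = 253.5 - (-23.2)
Span = 276.7

276.7


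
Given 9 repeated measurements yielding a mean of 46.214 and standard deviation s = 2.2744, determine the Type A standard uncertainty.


The standard uncertainty for Type A evaluation is u = s / sqrt(n).
u = 2.2744 / sqrt(9)
u = 2.2744 / 3.0
u = 0.7581

0.7581


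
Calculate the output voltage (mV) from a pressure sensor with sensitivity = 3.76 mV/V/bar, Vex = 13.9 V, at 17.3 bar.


Output = sensitivity * Vex * P.
Vout = 3.76 * 13.9 * 17.3
Vout = 52.264 * 17.3
Vout = 904.17 mV

904.17 mV


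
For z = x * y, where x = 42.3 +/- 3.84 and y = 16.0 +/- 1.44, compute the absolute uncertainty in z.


For a product z = x*y, the relative uncertainty is:
uz/z = sqrt((ux/x)^2 + (uy/y)^2)
Relative uncertainties: ux/x = 3.84/42.3 = 0.09078
uy/y = 1.44/16.0 = 0.09
z = 42.3 * 16.0 = 676.8
uz = 676.8 * sqrt(0.09078^2 + 0.09^2) = 86.517

86.517


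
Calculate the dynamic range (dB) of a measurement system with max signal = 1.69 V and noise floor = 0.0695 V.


Dynamic range = 20 * log10(Vmax / Vnoise).
DR = 20 * log10(1.69 / 0.0695)
DR = 20 * log10(24.32)
DR = 27.72 dB

27.72 dB


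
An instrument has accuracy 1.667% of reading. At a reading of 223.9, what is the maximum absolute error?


Absolute error = (accuracy% / 100) * reading.
Error = (1.667 / 100) * 223.9
Error = 0.01667 * 223.9
Error = 3.7324

3.7324


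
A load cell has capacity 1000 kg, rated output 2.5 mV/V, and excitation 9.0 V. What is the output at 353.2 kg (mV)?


Vout = rated_output * Vex * (load / capacity).
Vout = 2.5 * 9.0 * (353.2 / 1000)
Vout = 2.5 * 9.0 * 0.3532
Vout = 7.947 mV

7.947 mV


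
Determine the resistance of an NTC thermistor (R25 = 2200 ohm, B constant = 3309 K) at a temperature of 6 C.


NTC thermistor equation: Rt = R25 * exp(B * (1/T - 1/T25)).
T in Kelvin: 279.15 K, T25 = 298.15 K
1/T - 1/T25 = 1/279.15 - 1/298.15 = 0.00022829
B * (1/T - 1/T25) = 3309 * 0.00022829 = 0.7554
Rt = 2200 * exp(0.7554) = 4682.6 ohm

4682.6 ohm


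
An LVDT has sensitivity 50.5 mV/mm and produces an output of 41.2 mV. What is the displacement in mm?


Displacement = Vout / sensitivity.
d = 41.2 / 50.5
d = 0.816 mm

0.816 mm


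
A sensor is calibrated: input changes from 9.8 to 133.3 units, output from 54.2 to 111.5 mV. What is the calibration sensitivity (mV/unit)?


Sensitivity = (y2 - y1) / (x2 - x1).
S = (111.5 - 54.2) / (133.3 - 9.8)
S = 57.3 / 123.5
S = 0.464 mV/unit

0.464 mV/unit


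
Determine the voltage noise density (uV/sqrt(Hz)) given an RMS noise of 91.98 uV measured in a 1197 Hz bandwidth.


Noise spectral density = Vrms / sqrt(BW).
NSD = 91.98 / sqrt(1197)
NSD = 91.98 / 34.5977
NSD = 2.6586 uV/sqrt(Hz)

2.6586 uV/sqrt(Hz)


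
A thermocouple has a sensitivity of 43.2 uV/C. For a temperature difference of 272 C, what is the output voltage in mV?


The thermocouple output V = sensitivity * dT.
V = 43.2 uV/C * 272 C
V = 11750.4 uV
V = 11.75 mV

11.75 mV


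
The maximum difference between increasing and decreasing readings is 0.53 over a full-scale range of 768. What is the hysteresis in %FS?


Hysteresis = (max difference / full scale) * 100%.
H = (0.53 / 768) * 100
H = 0.069 %FS

0.069 %FS


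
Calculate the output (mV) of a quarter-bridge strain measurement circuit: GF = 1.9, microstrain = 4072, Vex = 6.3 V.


Quarter bridge output: Vout = (GF * epsilon * Vex) / 4.
Vout = (1.9 * 4072e-6 * 6.3) / 4
Vout = 0.04874184 / 4 V
Vout = 0.01218546 V = 12.1855 mV

12.1855 mV


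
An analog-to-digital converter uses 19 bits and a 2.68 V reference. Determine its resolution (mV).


The resolution (LSB) of an ADC is Vref / 2^n.
LSB = 2.68 / 2^19
LSB = 2.68 / 524288
LSB = 5.11e-06 V = 0.00511169 mV

0.00511169 mV


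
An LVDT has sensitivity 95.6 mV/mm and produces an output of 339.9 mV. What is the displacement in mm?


Displacement = Vout / sensitivity.
d = 339.9 / 95.6
d = 3.555 mm

3.555 mm


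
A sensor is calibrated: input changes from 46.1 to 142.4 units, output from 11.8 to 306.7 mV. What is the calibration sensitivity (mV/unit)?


Sensitivity = (y2 - y1) / (x2 - x1).
S = (306.7 - 11.8) / (142.4 - 46.1)
S = 294.9 / 96.3
S = 3.0623 mV/unit

3.0623 mV/unit


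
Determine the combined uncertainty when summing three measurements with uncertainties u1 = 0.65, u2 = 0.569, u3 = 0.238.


For a sum of independent quantities, uc = sqrt(u1^2 + u2^2 + u3^2).
uc = sqrt(0.65^2 + 0.569^2 + 0.238^2)
uc = sqrt(0.4225 + 0.323761 + 0.056644)
uc = 0.896

0.896


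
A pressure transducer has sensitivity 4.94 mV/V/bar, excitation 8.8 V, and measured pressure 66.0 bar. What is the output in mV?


Output = sensitivity * Vex * P.
Vout = 4.94 * 8.8 * 66.0
Vout = 43.472 * 66.0
Vout = 2869.15 mV

2869.15 mV


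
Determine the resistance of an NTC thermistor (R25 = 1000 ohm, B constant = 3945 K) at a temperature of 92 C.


NTC thermistor equation: Rt = R25 * exp(B * (1/T - 1/T25)).
T in Kelvin: 365.15 K, T25 = 298.15 K
1/T - 1/T25 = 1/365.15 - 1/298.15 = -0.00061542
B * (1/T - 1/T25) = 3945 * -0.00061542 = -2.4278
Rt = 1000 * exp(-2.4278) = 88.2 ohm

88.2 ohm


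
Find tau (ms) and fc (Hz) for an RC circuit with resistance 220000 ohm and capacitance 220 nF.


Time constant: tau = R * C.
tau = 220000 * 2.20e-07 = 0.0484 s
tau = 48.4 ms
Cutoff frequency: fc = 1 / (2*pi*R*C).
fc = 1 / (2*pi*0.0484) = 3.29 Hz

tau = 48.4 ms, fc = 3.29 Hz


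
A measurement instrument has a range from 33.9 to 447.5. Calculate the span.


Span = upper range - lower range.
Span = 447.5 - (33.9)
Span = 413.6

413.6


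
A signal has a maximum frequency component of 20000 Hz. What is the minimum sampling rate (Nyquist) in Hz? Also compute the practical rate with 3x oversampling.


By Nyquist theorem, fs_min = 2 * fmax.
fs_min = 2 * 20000 = 40000 Hz
Practical rate = 3 * fs_min = 3 * 40000 = 120000 Hz

fs_min = 40000 Hz, fs_practical = 120000 Hz


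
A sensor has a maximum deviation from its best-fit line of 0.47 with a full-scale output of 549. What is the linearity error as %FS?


Linearity error = (max deviation / full scale) * 100%.
Linearity = (0.47 / 549) * 100
Linearity = 0.086 %FS

0.086 %FS


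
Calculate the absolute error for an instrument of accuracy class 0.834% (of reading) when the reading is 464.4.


Absolute error = (accuracy% / 100) * reading.
Error = (0.834 / 100) * 464.4
Error = 0.00834 * 464.4
Error = 3.8731

3.8731


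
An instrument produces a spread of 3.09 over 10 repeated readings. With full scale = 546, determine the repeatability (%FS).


Repeatability = (spread / full scale) * 100%.
R = (3.09 / 546) * 100
R = 0.566 %FS

0.566 %FS


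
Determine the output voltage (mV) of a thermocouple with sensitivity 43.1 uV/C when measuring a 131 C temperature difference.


The thermocouple output V = sensitivity * dT.
V = 43.1 uV/C * 131 C
V = 5646.1 uV
V = 5.646 mV

5.646 mV


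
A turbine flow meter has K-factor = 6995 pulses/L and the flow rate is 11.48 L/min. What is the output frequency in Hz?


Frequency = K * Q / 60 (converting L/min to L/s).
f = 6995 * 11.48 / 60
f = 80302.6 / 60
f = 1338.38 Hz

1338.38 Hz


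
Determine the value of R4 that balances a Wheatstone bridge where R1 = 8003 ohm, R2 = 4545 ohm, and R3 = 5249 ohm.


At balance: R1*R4 = R2*R3, so R4 = R2*R3/R1.
R4 = 4545 * 5249 / 8003
R4 = 23856705 / 8003
R4 = 2980.97 ohm

2980.97 ohm


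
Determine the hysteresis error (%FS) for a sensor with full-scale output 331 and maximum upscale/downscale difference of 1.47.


Hysteresis = (max difference / full scale) * 100%.
H = (1.47 / 331) * 100
H = 0.444 %FS

0.444 %FS


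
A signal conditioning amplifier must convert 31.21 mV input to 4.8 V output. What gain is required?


Gain = Vout / Vin (converting to same units).
G = 4.8 V / 31.21 mV
G = 4800.0 mV / 31.21 mV
G = 153.8

153.8


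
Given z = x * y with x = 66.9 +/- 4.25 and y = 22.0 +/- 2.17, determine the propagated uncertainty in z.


For a product z = x*y, the relative uncertainty is:
uz/z = sqrt((ux/x)^2 + (uy/y)^2)
Relative uncertainties: ux/x = 4.25/66.9 = 0.063528
uy/y = 2.17/22.0 = 0.098636
z = 66.9 * 22.0 = 1471.8
uz = 1471.8 * sqrt(0.063528^2 + 0.098636^2) = 172.677

172.677


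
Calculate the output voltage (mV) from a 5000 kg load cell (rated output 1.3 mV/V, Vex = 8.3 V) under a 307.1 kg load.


Vout = rated_output * Vex * (load / capacity).
Vout = 1.3 * 8.3 * (307.1 / 5000)
Vout = 1.3 * 8.3 * 0.06142
Vout = 0.663 mV

0.663 mV


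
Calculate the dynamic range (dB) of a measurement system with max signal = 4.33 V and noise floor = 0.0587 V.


Dynamic range = 20 * log10(Vmax / Vnoise).
DR = 20 * log10(4.33 / 0.0587)
DR = 20 * log10(73.76)
DR = 37.36 dB

37.36 dB


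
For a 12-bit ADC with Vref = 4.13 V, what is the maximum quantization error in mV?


The maximum quantization error is +/- LSB/2.
LSB = Vref / 2^n = 4.13 / 4096 = 0.0010083 V
Max error = LSB / 2 = 0.0010083 / 2 = 0.00050415 V
Max error = 0.5042 mV

0.5042 mV


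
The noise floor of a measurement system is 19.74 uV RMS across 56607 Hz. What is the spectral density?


Noise spectral density = Vrms / sqrt(BW).
NSD = 19.74 / sqrt(56607)
NSD = 19.74 / 237.9223
NSD = 0.083 uV/sqrt(Hz)

0.083 uV/sqrt(Hz)


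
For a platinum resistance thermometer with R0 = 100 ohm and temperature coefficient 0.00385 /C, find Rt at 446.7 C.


The RTD equation: Rt = R0 * (1 + alpha * T).
Rt = 100 * (1 + 0.00385 * 446.7)
Rt = 100 * (1 + 1.719795)
Rt = 100 * 2.719795
Rt = 271.979 ohm

271.979 ohm


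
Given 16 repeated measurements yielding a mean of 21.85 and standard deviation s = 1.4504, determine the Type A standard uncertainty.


The standard uncertainty for Type A evaluation is u = s / sqrt(n).
u = 1.4504 / sqrt(16)
u = 1.4504 / 4.0
u = 0.3626

0.3626


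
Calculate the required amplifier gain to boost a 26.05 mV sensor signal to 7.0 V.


Gain = Vout / Vin (converting to same units).
G = 7.0 V / 26.05 mV
G = 7000.0 mV / 26.05 mV
G = 268.71

268.71
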